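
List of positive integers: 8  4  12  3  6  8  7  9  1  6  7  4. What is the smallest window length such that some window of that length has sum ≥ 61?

Extend right; whenever the sum reaches 61, record the length and shrink from the left:
add 8: running sum 8 < 61
add 4: running sum 12 < 61
add 12: running sum 24 < 61
add 3: running sum 27 < 61
add 6: running sum 33 < 61
add 8: running sum 41 < 61
add 7: running sum 48 < 61
add 9: running sum 57 < 61
add 1: running sum 58 < 61
add 6: shortest ending here [8, 4, 12, 3, 6, 8, 7, 9, 1, 6] sum 64, len 10
add 7: shortest ending here [4, 12, 3, 6, 8, 7, 9, 1, 6, 7] sum 63, len 10
add 4: shortest ending here [12, 3, 6, 8, 7, 9, 1, 6, 7, 4] sum 63, len 10
Shortest qualifying length: 10.

10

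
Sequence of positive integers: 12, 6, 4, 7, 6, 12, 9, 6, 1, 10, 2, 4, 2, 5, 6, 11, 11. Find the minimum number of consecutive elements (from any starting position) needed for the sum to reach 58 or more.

8

Extend right; whenever the sum reaches 58, record the length and shrink from the left:
add 12: running sum 12 < 58
add 6: running sum 18 < 58
add 4: running sum 22 < 58
add 7: running sum 29 < 58
add 6: running sum 35 < 58
add 12: running sum 47 < 58
add 9: running sum 56 < 58
add 6: shortest ending here [12, 6, 4, 7, 6, 12, 9, 6] sum 62, len 8
add 1: shortest ending here [12, 6, 4, 7, 6, 12, 9, 6, 1] sum 63, len 9
add 10: shortest ending here [6, 4, 7, 6, 12, 9, 6, 1, 10] sum 61, len 9
add 2: shortest ending here [6, 4, 7, 6, 12, 9, 6, 1, 10, 2] sum 63, len 10
add 4: shortest ending here [4, 7, 6, 12, 9, 6, 1, 10, 2, 4] sum 61, len 10
add 2: shortest ending here [7, 6, 12, 9, 6, 1, 10, 2, 4, 2] sum 59, len 10
add 5: shortest ending here [7, 6, 12, 9, 6, 1, 10, 2, 4, 2, 5] sum 64, len 11
add 6: shortest ending here [6, 12, 9, 6, 1, 10, 2, 4, 2, 5, 6] sum 63, len 11
add 11: shortest ending here [12, 9, 6, 1, 10, 2, 4, 2, 5, 6, 11] sum 68, len 11
add 11: shortest ending here [6, 1, 10, 2, 4, 2, 5, 6, 11, 11] sum 58, len 10
Shortest qualifying length: 8.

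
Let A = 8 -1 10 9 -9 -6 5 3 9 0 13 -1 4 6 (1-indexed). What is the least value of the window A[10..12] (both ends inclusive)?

Elements at indices 10..12: 0, 13, -1
min(0, 13, -1) = -1

-1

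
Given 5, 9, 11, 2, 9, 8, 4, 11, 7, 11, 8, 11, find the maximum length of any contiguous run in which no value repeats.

6

[5] len 1
[5, 9] len 2
[5, 9, 11] len 3
[5, 9, 11, 2] len 4
[11, 2, 9] len 3
[11, 2, 9, 8] len 4
[11, 2, 9, 8, 4] len 5
[2, 9, 8, 4, 11] len 5
[2, 9, 8, 4, 11, 7] len 6
[7, 11] len 2
[7, 11, 8] len 3
[8, 11] len 2
Longest all-distinct length: 6.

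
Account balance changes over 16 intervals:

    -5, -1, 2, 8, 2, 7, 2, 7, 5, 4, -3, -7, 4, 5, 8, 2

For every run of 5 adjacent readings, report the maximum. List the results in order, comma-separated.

8, 8, 8, 8, 7, 7, 7, 7, 5, 5, 8, 8

(-5, -1, 2, 8, 2) → max 8
(-1, 2, 8, 2, 7) → max 8
(2, 8, 2, 7, 2) → max 8
(8, 2, 7, 2, 7) → max 8
(2, 7, 2, 7, 5) → max 7
(7, 2, 7, 5, 4) → max 7
(2, 7, 5, 4, -3) → max 7
(7, 5, 4, -3, -7) → max 7
(5, 4, -3, -7, 4) → max 5
(4, -3, -7, 4, 5) → max 5
(-3, -7, 4, 5, 8) → max 8
(-7, 4, 5, 8, 2) → max 8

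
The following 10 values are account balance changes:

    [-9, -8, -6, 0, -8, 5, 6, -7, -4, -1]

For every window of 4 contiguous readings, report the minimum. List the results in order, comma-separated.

-9, -8, -8, -8, -8, -7, -7

-9 -8 -6 0 → min -9
-8 -6 0 -8 → min -8
-6 0 -8 5 → min -8
0 -8 5 6 → min -8
-8 5 6 -7 → min -8
5 6 -7 -4 → min -7
6 -7 -4 -1 → min -7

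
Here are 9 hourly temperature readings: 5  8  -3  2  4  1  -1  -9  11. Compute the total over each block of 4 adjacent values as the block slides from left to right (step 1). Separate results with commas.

Sliding a size-4 window across the 9 values:
[5, 8, -3, 2] → sum 12
[8, -3, 2, 4] → sum 11
[-3, 2, 4, 1] → sum 4
[2, 4, 1, -1] → sum 6
[4, 1, -1, -9] → sum -5
[1, -1, -9, 11] → sum 2

12, 11, 4, 6, -5, 2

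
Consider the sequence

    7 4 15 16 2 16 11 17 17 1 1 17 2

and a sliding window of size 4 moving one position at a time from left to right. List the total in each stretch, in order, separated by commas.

Sliding a size-4 window across the 13 values:
(7, 4, 15, 16) → sum 42
(4, 15, 16, 2) → sum 37
(15, 16, 2, 16) → sum 49
(16, 2, 16, 11) → sum 45
(2, 16, 11, 17) → sum 46
(16, 11, 17, 17) → sum 61
(11, 17, 17, 1) → sum 46
(17, 17, 1, 1) → sum 36
(17, 1, 1, 17) → sum 36
(1, 1, 17, 2) → sum 21

42, 37, 49, 45, 46, 61, 46, 36, 36, 21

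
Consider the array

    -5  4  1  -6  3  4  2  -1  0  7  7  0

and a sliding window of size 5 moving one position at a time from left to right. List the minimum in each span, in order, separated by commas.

-6, -6, -6, -6, -1, -1, -1, -1

(-5, 4, 1, -6, 3) → min -6
(4, 1, -6, 3, 4) → min -6
(1, -6, 3, 4, 2) → min -6
(-6, 3, 4, 2, -1) → min -6
(3, 4, 2, -1, 0) → min -1
(4, 2, -1, 0, 7) → min -1
(2, -1, 0, 7, 7) → min -1
(-1, 0, 7, 7, 0) → min -1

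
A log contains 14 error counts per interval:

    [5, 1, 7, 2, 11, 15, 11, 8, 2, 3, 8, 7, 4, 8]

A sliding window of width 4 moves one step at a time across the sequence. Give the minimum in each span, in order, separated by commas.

Sliding a size-4 window across the 14 values:
[5, 1, 7, 2] → min 1
[1, 7, 2, 11] → min 1
[7, 2, 11, 15] → min 2
[2, 11, 15, 11] → min 2
[11, 15, 11, 8] → min 8
[15, 11, 8, 2] → min 2
[11, 8, 2, 3] → min 2
[8, 2, 3, 8] → min 2
[2, 3, 8, 7] → min 2
[3, 8, 7, 4] → min 3
[8, 7, 4, 8] → min 4

1, 1, 2, 2, 8, 2, 2, 2, 2, 3, 4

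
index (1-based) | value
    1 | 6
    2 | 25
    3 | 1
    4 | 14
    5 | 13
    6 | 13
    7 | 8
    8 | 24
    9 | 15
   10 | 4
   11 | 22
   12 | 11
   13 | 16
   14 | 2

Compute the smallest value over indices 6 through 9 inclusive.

8

Elements at indices 6..9: 13, 8, 24, 15
min(13, 8, 24, 15) = 8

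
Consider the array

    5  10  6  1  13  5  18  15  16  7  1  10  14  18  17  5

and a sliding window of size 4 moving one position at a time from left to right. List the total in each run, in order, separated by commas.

22, 30, 25, 37, 51, 54, 56, 39, 34, 32, 43, 59, 54

(5, 10, 6, 1) → sum 22
(10, 6, 1, 13) → sum 30
(6, 1, 13, 5) → sum 25
(1, 13, 5, 18) → sum 37
(13, 5, 18, 15) → sum 51
(5, 18, 15, 16) → sum 54
(18, 15, 16, 7) → sum 56
(15, 16, 7, 1) → sum 39
(16, 7, 1, 10) → sum 34
(7, 1, 10, 14) → sum 32
(1, 10, 14, 18) → sum 43
(10, 14, 18, 17) → sum 59
(14, 18, 17, 5) → sum 54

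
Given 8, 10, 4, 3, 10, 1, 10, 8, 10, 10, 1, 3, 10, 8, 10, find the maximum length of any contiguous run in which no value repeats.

add 8: [8] len 1
add 10: [8, 10] len 2
add 4: [8, 10, 4] len 3
add 3: [8, 10, 4, 3] len 4
add 10 (repeat 10, move left end past it): [4, 3, 10] len 3
add 1: [4, 3, 10, 1] len 4
add 10 (repeat 10, move left end past it): [1, 10] len 2
add 8: [1, 10, 8] len 3
add 10 (repeat 10, move left end past it): [8, 10] len 2
add 10 (repeat 10, move left end past it): [10] len 1
add 1: [10, 1] len 2
add 3: [10, 1, 3] len 3
add 10 (repeat 10, move left end past it): [1, 3, 10] len 3
add 8: [1, 3, 10, 8] len 4
add 10 (repeat 10, move left end past it): [8, 10] len 2
Longest all-distinct length: 4.

4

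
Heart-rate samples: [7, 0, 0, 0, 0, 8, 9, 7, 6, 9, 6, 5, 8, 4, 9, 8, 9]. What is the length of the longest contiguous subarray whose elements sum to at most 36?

Extend to the right; shrink from the left whenever the sum exceeds 36:
→ 7: sum 7, len 1
→ 0: sum 7, len 2
→ 0: sum 7, len 3
→ 0: sum 7, len 4
→ 0: sum 7, len 5
→ 8: sum 15, len 6
→ 9: sum 24, len 7
→ 7: sum 31, len 8
→ 6 (dropped 7): sum 30, len 8
→ 9 (dropped 0, 0, 0, 0, 8): sum 31, len 4
→ 6 (dropped 9): sum 28, len 4
→ 5: sum 33, len 5
→ 8 (dropped 7): sum 34, len 5
→ 4 (dropped 6): sum 32, len 5
→ 9 (dropped 9): sum 32, len 5
→ 8 (dropped 6): sum 34, len 5
→ 9 (dropped 5, 8): sum 30, len 4
Longest length seen: 8.

8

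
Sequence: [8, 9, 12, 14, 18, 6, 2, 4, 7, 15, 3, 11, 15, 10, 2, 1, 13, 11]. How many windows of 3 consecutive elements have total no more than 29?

12

[8, 9, 12] → sum 29  ≤ 29 ✓
[9, 12, 14] → sum 35
[12, 14, 18] → sum 44
[14, 18, 6] → sum 38
[18, 6, 2] → sum 26  ≤ 29 ✓
[6, 2, 4] → sum 12  ≤ 29 ✓
[2, 4, 7] → sum 13  ≤ 29 ✓
[4, 7, 15] → sum 26  ≤ 29 ✓
[7, 15, 3] → sum 25  ≤ 29 ✓
[15, 3, 11] → sum 29  ≤ 29 ✓
[3, 11, 15] → sum 29  ≤ 29 ✓
[11, 15, 10] → sum 36
[15, 10, 2] → sum 27  ≤ 29 ✓
[10, 2, 1] → sum 13  ≤ 29 ✓
[2, 1, 13] → sum 16  ≤ 29 ✓
[1, 13, 11] → sum 25  ≤ 29 ✓
12 windows satisfy the condition.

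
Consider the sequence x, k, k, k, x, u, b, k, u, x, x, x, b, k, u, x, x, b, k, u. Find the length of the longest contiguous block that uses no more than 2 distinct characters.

5

Extend right; when distinct count exceeds 2, shrink from the left:
[x] 1 distinct, len 1
[x, k] 2 distinct, len 2
[x, k, k] 2 distinct, len 3
[x, k, k, k] 2 distinct, len 4
[x, k, k, k, x] 2 distinct, len 5
[x, u] 2 distinct, len 2
[u, b] 2 distinct, len 2
[b, k] 2 distinct, len 2
[k, u] 2 distinct, len 2
[u, x] 2 distinct, len 2
[u, x, x] 2 distinct, len 3
[u, x, x, x] 2 distinct, len 4
[x, x, x, b] 2 distinct, len 4
[b, k] 2 distinct, len 2
[k, u] 2 distinct, len 2
[u, x] 2 distinct, len 2
[u, x, x] 2 distinct, len 3
[x, x, b] 2 distinct, len 3
[b, k] 2 distinct, len 2
[k, u] 2 distinct, len 2
Longest length with ≤2 distinct: 5.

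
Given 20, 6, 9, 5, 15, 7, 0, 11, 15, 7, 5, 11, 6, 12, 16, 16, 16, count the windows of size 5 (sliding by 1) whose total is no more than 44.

7

(20, 6, 9, 5, 15) → sum 55
(6, 9, 5, 15, 7) → sum 42  ≤ 44 ✓
(9, 5, 15, 7, 0) → sum 36  ≤ 44 ✓
(5, 15, 7, 0, 11) → sum 38  ≤ 44 ✓
(15, 7, 0, 11, 15) → sum 48
(7, 0, 11, 15, 7) → sum 40  ≤ 44 ✓
(0, 11, 15, 7, 5) → sum 38  ≤ 44 ✓
(11, 15, 7, 5, 11) → sum 49
(15, 7, 5, 11, 6) → sum 44  ≤ 44 ✓
(7, 5, 11, 6, 12) → sum 41  ≤ 44 ✓
(5, 11, 6, 12, 16) → sum 50
(11, 6, 12, 16, 16) → sum 61
(6, 12, 16, 16, 16) → sum 66
7 windows satisfy the condition.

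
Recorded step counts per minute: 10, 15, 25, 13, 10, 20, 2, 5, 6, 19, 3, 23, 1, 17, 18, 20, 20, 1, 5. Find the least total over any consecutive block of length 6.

55

10 15 25 13 10 20 → sum 93
15 25 13 10 20 2 → sum 85
25 13 10 20 2 5 → sum 75
13 10 20 2 5 6 → sum 56
10 20 2 5 6 19 → sum 62
20 2 5 6 19 3 → sum 55
2 5 6 19 3 23 → sum 58
5 6 19 3 23 1 → sum 57
6 19 3 23 1 17 → sum 69
19 3 23 1 17 18 → sum 81
3 23 1 17 18 20 → sum 82
23 1 17 18 20 20 → sum 99
1 17 18 20 20 1 → sum 77
17 18 20 20 1 5 → sum 81
Least of these is 55.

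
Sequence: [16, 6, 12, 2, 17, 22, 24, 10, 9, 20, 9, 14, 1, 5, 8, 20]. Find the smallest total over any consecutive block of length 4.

28

Each size-4 window and its sum:
16 6 12 2 → sum 36
6 12 2 17 → sum 37
12 2 17 22 → sum 53
2 17 22 24 → sum 65
17 22 24 10 → sum 73
22 24 10 9 → sum 65
24 10 9 20 → sum 63
10 9 20 9 → sum 48
9 20 9 14 → sum 52
20 9 14 1 → sum 44
9 14 1 5 → sum 29
14 1 5 8 → sum 28
1 5 8 20 → sum 34
Smallest of these is 28.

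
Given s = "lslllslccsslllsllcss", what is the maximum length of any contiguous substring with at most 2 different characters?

add l: window [l] (1 distinct), len 1
add s: window [l, s] (2 distinct), len 2
add l: window [l, s, l] (2 distinct), len 3
add l: window [l, s, l, l] (2 distinct), len 4
add l: window [l, s, l, l, l] (2 distinct), len 5
add s: window [l, s, l, l, l, s] (2 distinct), len 6
add l: window [l, s, l, l, l, s, l] (2 distinct), len 7
add c: window [l, c] (2 distinct), len 2
add c: window [l, c, c] (2 distinct), len 3
add s: window [c, c, s] (2 distinct), len 3
add s: window [c, c, s, s] (2 distinct), len 4
add l: window [s, s, l] (2 distinct), len 3
add l: window [s, s, l, l] (2 distinct), len 4
add l: window [s, s, l, l, l] (2 distinct), len 5
add s: window [s, s, l, l, l, s] (2 distinct), len 6
add l: window [s, s, l, l, l, s, l] (2 distinct), len 7
add l: window [s, s, l, l, l, s, l, l] (2 distinct), len 8
add c: window [l, l, c] (2 distinct), len 3
add s: window [c, s] (2 distinct), len 2
add s: window [c, s, s] (2 distinct), len 3
Longest length with ≤2 distinct: 8.

8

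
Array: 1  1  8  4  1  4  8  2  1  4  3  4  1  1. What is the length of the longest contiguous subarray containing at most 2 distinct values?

3

add 1: window [1] (1 distinct), len 1
add 1: window [1, 1] (1 distinct), len 2
add 8: window [1, 1, 8] (2 distinct), len 3
add 4: window [8, 4] (2 distinct), len 2
add 1: window [4, 1] (2 distinct), len 2
add 4: window [4, 1, 4] (2 distinct), len 3
add 8: window [4, 8] (2 distinct), len 2
add 2: window [8, 2] (2 distinct), len 2
add 1: window [2, 1] (2 distinct), len 2
add 4: window [1, 4] (2 distinct), len 2
add 3: window [4, 3] (2 distinct), len 2
add 4: window [4, 3, 4] (2 distinct), len 3
add 1: window [4, 1] (2 distinct), len 2
add 1: window [4, 1, 1] (2 distinct), len 3
Longest length with ≤2 distinct: 3.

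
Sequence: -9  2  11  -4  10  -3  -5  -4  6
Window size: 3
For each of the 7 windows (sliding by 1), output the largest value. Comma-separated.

11, 11, 11, 10, 10, -3, 6

-9 2 11 → max 11
2 11 -4 → max 11
11 -4 10 → max 11
-4 10 -3 → max 10
10 -3 -5 → max 10
-3 -5 -4 → max -3
-5 -4 6 → max 6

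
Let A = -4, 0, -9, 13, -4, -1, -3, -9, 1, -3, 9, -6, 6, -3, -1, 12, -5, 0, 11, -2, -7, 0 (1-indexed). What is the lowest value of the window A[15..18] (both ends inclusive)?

-5

Elements at indices 15..18: -1, 12, -5, 0
min(-1, 12, -5, 0) = -5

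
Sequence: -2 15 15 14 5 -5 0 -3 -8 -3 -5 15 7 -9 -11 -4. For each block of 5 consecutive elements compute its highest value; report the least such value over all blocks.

-2 15 15 14 5 → max 15
15 15 14 5 -5 → max 15
15 14 5 -5 0 → max 15
14 5 -5 0 -3 → max 14
5 -5 0 -3 -8 → max 5
-5 0 -3 -8 -3 → max 0
0 -3 -8 -3 -5 → max 0
-3 -8 -3 -5 15 → max 15
-8 -3 -5 15 7 → max 15
-3 -5 15 7 -9 → max 15
-5 15 7 -9 -11 → max 15
15 7 -9 -11 -4 → max 15
Least of these is 0.

0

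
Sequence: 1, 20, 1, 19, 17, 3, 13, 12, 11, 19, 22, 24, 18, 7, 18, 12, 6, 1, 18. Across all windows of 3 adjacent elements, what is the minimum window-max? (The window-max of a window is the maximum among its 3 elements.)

Window maxs for each of the 17 positions:
(1, 20, 1) → max 20
(20, 1, 19) → max 20
(1, 19, 17) → max 19
(19, 17, 3) → max 19
(17, 3, 13) → max 17
(3, 13, 12) → max 13
(13, 12, 11) → max 13
(12, 11, 19) → max 19
(11, 19, 22) → max 22
(19, 22, 24) → max 24
(22, 24, 18) → max 24
(24, 18, 7) → max 24
(18, 7, 18) → max 18
(7, 18, 12) → max 18
(18, 12, 6) → max 18
(12, 6, 1) → max 12
(6, 1, 18) → max 18
Minimum of these is 12.

12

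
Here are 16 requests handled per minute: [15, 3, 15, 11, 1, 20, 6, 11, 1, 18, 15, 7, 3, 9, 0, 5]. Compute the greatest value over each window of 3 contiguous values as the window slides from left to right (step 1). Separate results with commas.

15, 15, 15, 20, 20, 20, 11, 18, 18, 18, 15, 9, 9, 9

[15, 3, 15] → max 15
[3, 15, 11] → max 15
[15, 11, 1] → max 15
[11, 1, 20] → max 20
[1, 20, 6] → max 20
[20, 6, 11] → max 20
[6, 11, 1] → max 11
[11, 1, 18] → max 18
[1, 18, 15] → max 18
[18, 15, 7] → max 18
[15, 7, 3] → max 15
[7, 3, 9] → max 9
[3, 9, 0] → max 9
[9, 0, 5] → max 9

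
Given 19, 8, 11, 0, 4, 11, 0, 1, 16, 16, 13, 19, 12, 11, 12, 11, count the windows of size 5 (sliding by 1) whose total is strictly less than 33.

[19, 8, 11, 0, 4] → sum 42
[8, 11, 0, 4, 11] → sum 34
[11, 0, 4, 11, 0] → sum 26  < 33 ✓
[0, 4, 11, 0, 1] → sum 16  < 33 ✓
[4, 11, 0, 1, 16] → sum 32  < 33 ✓
[11, 0, 1, 16, 16] → sum 44
[0, 1, 16, 16, 13] → sum 46
[1, 16, 16, 13, 19] → sum 65
[16, 16, 13, 19, 12] → sum 76
[16, 13, 19, 12, 11] → sum 71
[13, 19, 12, 11, 12] → sum 67
[19, 12, 11, 12, 11] → sum 65
3 windows satisfy the condition.

3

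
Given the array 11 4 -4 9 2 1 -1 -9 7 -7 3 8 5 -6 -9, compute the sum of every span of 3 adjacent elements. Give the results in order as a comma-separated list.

Sliding a size-3 window across the 15 values:
11 4 -4 → sum 11
4 -4 9 → sum 9
-4 9 2 → sum 7
9 2 1 → sum 12
2 1 -1 → sum 2
1 -1 -9 → sum -9
-1 -9 7 → sum -3
-9 7 -7 → sum -9
7 -7 3 → sum 3
-7 3 8 → sum 4
3 8 5 → sum 16
8 5 -6 → sum 7
5 -6 -9 → sum -10

11, 9, 7, 12, 2, -9, -3, -9, 3, 4, 16, 7, -10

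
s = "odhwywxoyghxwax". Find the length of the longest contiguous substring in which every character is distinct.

add o: [o] len 1
add d: [o, d] len 2
add h: [o, d, h] len 3
add w: [o, d, h, w] len 4
add y: [o, d, h, w, y] len 5
add w (repeat w, move left end past it): [y, w] len 2
add x: [y, w, x] len 3
add o: [y, w, x, o] len 4
add y (repeat y, move left end past it): [w, x, o, y] len 4
add g: [w, x, o, y, g] len 5
add h: [w, x, o, y, g, h] len 6
add x (repeat x, move left end past it): [o, y, g, h, x] len 5
add w: [o, y, g, h, x, w] len 6
add a: [o, y, g, h, x, w, a] len 7
add x (repeat x, move left end past it): [w, a, x] len 3
Longest all-distinct length: 7.

7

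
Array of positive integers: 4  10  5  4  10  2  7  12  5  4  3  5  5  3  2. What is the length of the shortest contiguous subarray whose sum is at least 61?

10

add 4: running sum 4 < 61
add 10: running sum 14 < 61
add 5: running sum 19 < 61
add 4: running sum 23 < 61
add 10: running sum 33 < 61
add 2: running sum 35 < 61
add 7: running sum 42 < 61
add 12: running sum 54 < 61
add 5: running sum 59 < 61
end 9: [4, 10, 5, 4, 10, 2, 7, 12, 5, 4] sum 63, len 10
end 10: [10, 5, 4, 10, 2, 7, 12, 5, 4, 3] sum 62, len 10
end 11: [10, 5, 4, 10, 2, 7, 12, 5, 4, 3, 5] sum 67, len 11
end 12: [5, 4, 10, 2, 7, 12, 5, 4, 3, 5, 5] sum 62, len 11
end 13: [5, 4, 10, 2, 7, 12, 5, 4, 3, 5, 5, 3] sum 65, len 12
end 14: [4, 10, 2, 7, 12, 5, 4, 3, 5, 5, 3, 2] sum 62, len 12
Shortest qualifying length: 10.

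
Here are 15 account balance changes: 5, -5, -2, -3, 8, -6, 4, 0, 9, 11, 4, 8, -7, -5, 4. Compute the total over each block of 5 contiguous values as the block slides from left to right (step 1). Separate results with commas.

3, -8, 1, 3, 15, 18, 28, 32, 25, 11, 4

Sliding a size-5 window across the 15 values:
(5, -5, -2, -3, 8) → sum 3
(-5, -2, -3, 8, -6) → sum -8
(-2, -3, 8, -6, 4) → sum 1
(-3, 8, -6, 4, 0) → sum 3
(8, -6, 4, 0, 9) → sum 15
(-6, 4, 0, 9, 11) → sum 18
(4, 0, 9, 11, 4) → sum 28
(0, 9, 11, 4, 8) → sum 32
(9, 11, 4, 8, -7) → sum 25
(11, 4, 8, -7, -5) → sum 11
(4, 8, -7, -5, 4) → sum 4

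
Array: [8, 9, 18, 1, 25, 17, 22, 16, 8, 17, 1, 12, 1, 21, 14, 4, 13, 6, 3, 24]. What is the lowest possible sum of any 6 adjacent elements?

Each size-6 window and its sum:
8 9 18 1 25 17 → sum 78
9 18 1 25 17 22 → sum 92
18 1 25 17 22 16 → sum 99
1 25 17 22 16 8 → sum 89
25 17 22 16 8 17 → sum 105
17 22 16 8 17 1 → sum 81
22 16 8 17 1 12 → sum 76
16 8 17 1 12 1 → sum 55
8 17 1 12 1 21 → sum 60
17 1 12 1 21 14 → sum 66
1 12 1 21 14 4 → sum 53
12 1 21 14 4 13 → sum 65
1 21 14 4 13 6 → sum 59
21 14 4 13 6 3 → sum 61
14 4 13 6 3 24 → sum 64
Lowest of these is 53.

53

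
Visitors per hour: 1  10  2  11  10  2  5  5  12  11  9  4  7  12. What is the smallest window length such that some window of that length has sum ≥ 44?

add 1: running sum 1 < 44
add 10: running sum 11 < 44
add 2: running sum 13 < 44
add 11: running sum 24 < 44
add 10: running sum 34 < 44
add 2: running sum 36 < 44
add 5: running sum 41 < 44
end 7: [10, 2, 11, 10, 2, 5, 5] sum 45, len 7
end 8: [11, 10, 2, 5, 5, 12] sum 45, len 6
end 9: [10, 2, 5, 5, 12, 11] sum 45, len 6
end 10: [2, 5, 5, 12, 11, 9] sum 44, len 6
end 11: [5, 5, 12, 11, 9, 4] sum 46, len 6
end 12: [5, 12, 11, 9, 4, 7] sum 48, len 6
end 13: [12, 11, 9, 4, 7, 12] sum 55, len 6
Shortest qualifying length: 6.

6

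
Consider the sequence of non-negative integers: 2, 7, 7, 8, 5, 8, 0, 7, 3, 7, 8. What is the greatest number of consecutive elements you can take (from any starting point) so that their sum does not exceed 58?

add 2: [2] sum 2, len 1
add 7: [2, 7] sum 9, len 2
add 7: [2, 7, 7] sum 16, len 3
add 8: [2, 7, 7, 8] sum 24, len 4
add 5: [2, 7, 7, 8, 5] sum 29, len 5
add 8: [2, 7, 7, 8, 5, 8] sum 37, len 6
add 0: [2, 7, 7, 8, 5, 8, 0] sum 37, len 7
add 7: [2, 7, 7, 8, 5, 8, 0, 7] sum 44, len 8
add 3: [2, 7, 7, 8, 5, 8, 0, 7, 3] sum 47, len 9
add 7: [2, 7, 7, 8, 5, 8, 0, 7, 3, 7] sum 54, len 10
add 8: [7, 8, 5, 8, 0, 7, 3, 7, 8] sum 53, len 9
Longest length seen: 10.

10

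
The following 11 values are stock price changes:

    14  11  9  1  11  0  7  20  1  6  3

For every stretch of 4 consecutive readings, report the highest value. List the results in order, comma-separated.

Sliding a size-4 window across the 11 values:
(14, 11, 9, 1) → max 14
(11, 9, 1, 11) → max 11
(9, 1, 11, 0) → max 11
(1, 11, 0, 7) → max 11
(11, 0, 7, 20) → max 20
(0, 7, 20, 1) → max 20
(7, 20, 1, 6) → max 20
(20, 1, 6, 3) → max 20

14, 11, 11, 11, 20, 20, 20, 20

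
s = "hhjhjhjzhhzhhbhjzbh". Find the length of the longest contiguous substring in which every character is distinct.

4

add h: [h] len 1
add h (repeat h, move left end past it): [h] len 1
add j: [h, j] len 2
add h (repeat h, move left end past it): [j, h] len 2
add j (repeat j, move left end past it): [h, j] len 2
add h (repeat h, move left end past it): [j, h] len 2
add j (repeat j, move left end past it): [h, j] len 2
add z: [h, j, z] len 3
add h (repeat h, move left end past it): [j, z, h] len 3
add h (repeat h, move left end past it): [h] len 1
add z: [h, z] len 2
add h (repeat h, move left end past it): [z, h] len 2
add h (repeat h, move left end past it): [h] len 1
add b: [h, b] len 2
add h (repeat h, move left end past it): [b, h] len 2
add j: [b, h, j] len 3
add z: [b, h, j, z] len 4
add b (repeat b, move left end past it): [h, j, z, b] len 4
add h (repeat h, move left end past it): [j, z, b, h] len 4
Longest all-distinct length: 4.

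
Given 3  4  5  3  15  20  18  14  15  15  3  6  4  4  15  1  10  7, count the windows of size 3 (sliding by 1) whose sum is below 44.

12

(3, 4, 5) → sum 12  < 44 ✓
(4, 5, 3) → sum 12  < 44 ✓
(5, 3, 15) → sum 23  < 44 ✓
(3, 15, 20) → sum 38  < 44 ✓
(15, 20, 18) → sum 53
(20, 18, 14) → sum 52
(18, 14, 15) → sum 47
(14, 15, 15) → sum 44
(15, 15, 3) → sum 33  < 44 ✓
(15, 3, 6) → sum 24  < 44 ✓
(3, 6, 4) → sum 13  < 44 ✓
(6, 4, 4) → sum 14  < 44 ✓
(4, 4, 15) → sum 23  < 44 ✓
(4, 15, 1) → sum 20  < 44 ✓
(15, 1, 10) → sum 26  < 44 ✓
(1, 10, 7) → sum 18  < 44 ✓
12 windows satisfy the condition.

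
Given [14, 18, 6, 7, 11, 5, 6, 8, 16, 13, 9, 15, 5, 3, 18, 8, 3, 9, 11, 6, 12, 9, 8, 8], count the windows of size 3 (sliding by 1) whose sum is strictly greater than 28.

11

14 18 6 → sum 38  > 28 ✓
18 6 7 → sum 31  > 28 ✓
6 7 11 → sum 24
7 11 5 → sum 23
11 5 6 → sum 22
5 6 8 → sum 19
6 8 16 → sum 30  > 28 ✓
8 16 13 → sum 37  > 28 ✓
16 13 9 → sum 38  > 28 ✓
13 9 15 → sum 37  > 28 ✓
9 15 5 → sum 29  > 28 ✓
15 5 3 → sum 23
5 3 18 → sum 26
3 18 8 → sum 29  > 28 ✓
18 8 3 → sum 29  > 28 ✓
8 3 9 → sum 20
3 9 11 → sum 23
9 11 6 → sum 26
11 6 12 → sum 29  > 28 ✓
6 12 9 → sum 27
12 9 8 → sum 29  > 28 ✓
9 8 8 → sum 25
11 windows satisfy the condition.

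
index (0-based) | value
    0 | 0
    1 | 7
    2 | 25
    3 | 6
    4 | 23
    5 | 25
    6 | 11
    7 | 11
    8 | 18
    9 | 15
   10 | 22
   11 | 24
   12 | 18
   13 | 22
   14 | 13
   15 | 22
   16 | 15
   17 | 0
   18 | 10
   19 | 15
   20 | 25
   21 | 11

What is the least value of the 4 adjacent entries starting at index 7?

11

Elements at indices 7..10: 11, 18, 15, 22
min(11, 18, 15, 22) = 11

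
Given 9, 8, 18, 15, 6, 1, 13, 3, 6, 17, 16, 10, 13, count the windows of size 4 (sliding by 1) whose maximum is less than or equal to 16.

[9, 8, 18, 15] → max 18
[8, 18, 15, 6] → max 18
[18, 15, 6, 1] → max 18
[15, 6, 1, 13] → max 15  ≤ 16 ✓
[6, 1, 13, 3] → max 13  ≤ 16 ✓
[1, 13, 3, 6] → max 13  ≤ 16 ✓
[13, 3, 6, 17] → max 17
[3, 6, 17, 16] → max 17
[6, 17, 16, 10] → max 17
[17, 16, 10, 13] → max 17
3 windows satisfy the condition.

3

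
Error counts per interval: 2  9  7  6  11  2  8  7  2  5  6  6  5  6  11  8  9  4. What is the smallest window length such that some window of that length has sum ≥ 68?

Extend right; whenever the sum reaches 68, record the length and shrink from the left:
add 2: running sum 2 < 68
add 9: running sum 11 < 68
add 7: running sum 18 < 68
add 6: running sum 24 < 68
add 11: running sum 35 < 68
add 2: running sum 37 < 68
add 8: running sum 45 < 68
add 7: running sum 52 < 68
add 2: running sum 54 < 68
add 5: running sum 59 < 68
add 6: running sum 65 < 68
add 6: shortest ending here [9, 7, 6, 11, 2, 8, 7, 2, 5, 6, 6] sum 69, len 11
add 5: shortest ending here [9, 7, 6, 11, 2, 8, 7, 2, 5, 6, 6, 5] sum 74, len 12
add 6: shortest ending here [7, 6, 11, 2, 8, 7, 2, 5, 6, 6, 5, 6] sum 71, len 12
add 11: shortest ending here [11, 2, 8, 7, 2, 5, 6, 6, 5, 6, 11] sum 69, len 11
add 8: shortest ending here [11, 2, 8, 7, 2, 5, 6, 6, 5, 6, 11, 8] sum 77, len 12
add 9: shortest ending here [8, 7, 2, 5, 6, 6, 5, 6, 11, 8, 9] sum 73, len 11
add 4: shortest ending here [7, 2, 5, 6, 6, 5, 6, 11, 8, 9, 4] sum 69, len 11
Shortest qualifying length: 11.

11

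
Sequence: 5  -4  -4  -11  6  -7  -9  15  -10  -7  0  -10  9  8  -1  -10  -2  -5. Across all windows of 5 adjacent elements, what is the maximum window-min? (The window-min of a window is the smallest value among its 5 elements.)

-10

Each size-5 window and its min:
5 -4 -4 -11 6 → min -11
-4 -4 -11 6 -7 → min -11
-4 -11 6 -7 -9 → min -11
-11 6 -7 -9 15 → min -11
6 -7 -9 15 -10 → min -10
-7 -9 15 -10 -7 → min -10
-9 15 -10 -7 0 → min -10
15 -10 -7 0 -10 → min -10
-10 -7 0 -10 9 → min -10
-7 0 -10 9 8 → min -10
0 -10 9 8 -1 → min -10
-10 9 8 -1 -10 → min -10
9 8 -1 -10 -2 → min -10
8 -1 -10 -2 -5 → min -10
Maximum of these is -10.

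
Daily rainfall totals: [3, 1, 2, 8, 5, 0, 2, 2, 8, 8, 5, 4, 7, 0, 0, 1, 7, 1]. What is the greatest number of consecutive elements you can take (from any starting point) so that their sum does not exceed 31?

→ 3: sum 3, len 1
→ 1: sum 4, len 2
→ 2: sum 6, len 3
→ 8: sum 14, len 4
→ 5: sum 19, len 5
→ 0: sum 19, len 6
→ 2: sum 21, len 7
→ 2: sum 23, len 8
→ 8: sum 31, len 9
→ 8 (dropped 3, 1, 2, 8): sum 25, len 6
→ 5: sum 30, len 7
→ 4 (dropped 5): sum 29, len 7
→ 7 (dropped 0, 2, 2, 8): sum 24, len 4
→ 0: sum 24, len 5
→ 0: sum 24, len 6
→ 1: sum 25, len 7
→ 7 (dropped 8): sum 24, len 7
→ 1: sum 25, len 8
Longest length seen: 9.

9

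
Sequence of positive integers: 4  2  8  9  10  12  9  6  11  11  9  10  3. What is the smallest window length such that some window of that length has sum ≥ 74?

add 4: running sum 4 < 74
add 2: running sum 6 < 74
add 8: running sum 14 < 74
add 9: running sum 23 < 74
add 10: running sum 33 < 74
add 12: running sum 45 < 74
add 9: running sum 54 < 74
add 6: running sum 60 < 74
add 11: running sum 71 < 74
add 11: shortest ending here [8, 9, 10, 12, 9, 6, 11, 11] sum 76, len 8
add 9: shortest ending here [9, 10, 12, 9, 6, 11, 11, 9] sum 77, len 8
add 10: shortest ending here [10, 12, 9, 6, 11, 11, 9, 10] sum 78, len 8
add 3: shortest ending here [10, 12, 9, 6, 11, 11, 9, 10, 3] sum 81, len 9
Shortest qualifying length: 8.

8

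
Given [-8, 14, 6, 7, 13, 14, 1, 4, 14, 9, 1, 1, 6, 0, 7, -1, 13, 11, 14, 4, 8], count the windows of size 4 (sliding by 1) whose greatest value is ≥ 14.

-8 14 6 7 → max 14  ≥ 14 ✓
14 6 7 13 → max 14  ≥ 14 ✓
6 7 13 14 → max 14  ≥ 14 ✓
7 13 14 1 → max 14  ≥ 14 ✓
13 14 1 4 → max 14  ≥ 14 ✓
14 1 4 14 → max 14  ≥ 14 ✓
1 4 14 9 → max 14  ≥ 14 ✓
4 14 9 1 → max 14  ≥ 14 ✓
14 9 1 1 → max 14  ≥ 14 ✓
9 1 1 6 → max 9
1 1 6 0 → max 6
1 6 0 7 → max 7
6 0 7 -1 → max 7
0 7 -1 13 → max 13
7 -1 13 11 → max 13
-1 13 11 14 → max 14  ≥ 14 ✓
13 11 14 4 → max 14  ≥ 14 ✓
11 14 4 8 → max 14  ≥ 14 ✓
12 windows satisfy the condition.

12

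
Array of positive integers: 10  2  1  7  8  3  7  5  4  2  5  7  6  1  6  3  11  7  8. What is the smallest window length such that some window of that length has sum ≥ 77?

15

add 10: running sum 10 < 77
add 2: running sum 12 < 77
add 1: running sum 13 < 77
add 7: running sum 20 < 77
add 8: running sum 28 < 77
add 3: running sum 31 < 77
add 7: running sum 38 < 77
add 5: running sum 43 < 77
add 4: running sum 47 < 77
add 2: running sum 49 < 77
add 5: running sum 54 < 77
add 7: running sum 61 < 77
add 6: running sum 67 < 77
add 1: running sum 68 < 77
add 6: running sum 74 < 77
end 15: [10, 2, 1, 7, 8, 3, 7, 5, 4, 2, 5, 7, 6, 1, 6, 3] sum 77, len 16
end 16: [2, 1, 7, 8, 3, 7, 5, 4, 2, 5, 7, 6, 1, 6, 3, 11] sum 78, len 16
end 17: [7, 8, 3, 7, 5, 4, 2, 5, 7, 6, 1, 6, 3, 11, 7] sum 82, len 15
end 18: [8, 3, 7, 5, 4, 2, 5, 7, 6, 1, 6, 3, 11, 7, 8] sum 83, len 15
Shortest qualifying length: 15.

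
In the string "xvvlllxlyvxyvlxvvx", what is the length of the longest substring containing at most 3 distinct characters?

8

[x] 1 distinct, len 1
[x, v] 2 distinct, len 2
[x, v, v] 2 distinct, len 3
[x, v, v, l] 3 distinct, len 4
[x, v, v, l, l] 3 distinct, len 5
[x, v, v, l, l, l] 3 distinct, len 6
[x, v, v, l, l, l, x] 3 distinct, len 7
[x, v, v, l, l, l, x, l] 3 distinct, len 8
[l, l, l, x, l, y] 3 distinct, len 6
[l, y, v] 3 distinct, len 3
[y, v, x] 3 distinct, len 3
[y, v, x, y] 3 distinct, len 4
[y, v, x, y, v] 3 distinct, len 5
[y, v, l] 3 distinct, len 3
[v, l, x] 3 distinct, len 3
[v, l, x, v] 3 distinct, len 4
[v, l, x, v, v] 3 distinct, len 5
[v, l, x, v, v, x] 3 distinct, len 6
Longest length with ≤3 distinct: 8.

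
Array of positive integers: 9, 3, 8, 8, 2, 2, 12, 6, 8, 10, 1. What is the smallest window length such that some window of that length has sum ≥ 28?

4

add 9: running sum 9 < 28
add 3: running sum 12 < 28
add 8: running sum 20 < 28
end 3: [9, 3, 8, 8] sum 28, len 4
end 4: [9, 3, 8, 8, 2] sum 30, len 5
end 5: [9, 3, 8, 8, 2, 2] sum 32, len 6
end 6: [8, 8, 2, 2, 12] sum 32, len 5
end 7: [8, 2, 2, 12, 6] sum 30, len 5
end 8: [2, 12, 6, 8] sum 28, len 4
end 9: [12, 6, 8, 10] sum 36, len 4
end 10: [12, 6, 8, 10, 1] sum 37, len 5
Shortest qualifying length: 4.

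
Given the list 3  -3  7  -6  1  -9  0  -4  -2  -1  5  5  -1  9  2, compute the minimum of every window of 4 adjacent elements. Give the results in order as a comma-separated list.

-6, -6, -9, -9, -9, -9, -4, -4, -2, -1, -1, -1

Sliding a size-4 window across the 15 values:
(3, -3, 7, -6) → min -6
(-3, 7, -6, 1) → min -6
(7, -6, 1, -9) → min -9
(-6, 1, -9, 0) → min -9
(1, -9, 0, -4) → min -9
(-9, 0, -4, -2) → min -9
(0, -4, -2, -1) → min -4
(-4, -2, -1, 5) → min -4
(-2, -1, 5, 5) → min -2
(-1, 5, 5, -1) → min -1
(5, 5, -1, 9) → min -1
(5, -1, 9, 2) → min -1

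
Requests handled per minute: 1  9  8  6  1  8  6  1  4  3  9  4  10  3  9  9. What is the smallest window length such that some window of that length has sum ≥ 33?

add 1: running sum 1 < 33
add 9: running sum 10 < 33
add 8: running sum 18 < 33
add 6: running sum 24 < 33
add 1: running sum 25 < 33
end 5: [1, 9, 8, 6, 1, 8] sum 33, len 6
end 6: [9, 8, 6, 1, 8, 6] sum 38, len 6
end 7: [9, 8, 6, 1, 8, 6, 1] sum 39, len 7
end 8: [8, 6, 1, 8, 6, 1, 4] sum 34, len 7
end 9: [8, 6, 1, 8, 6, 1, 4, 3] sum 37, len 8
end 10: [6, 1, 8, 6, 1, 4, 3, 9] sum 38, len 8
end 11: [8, 6, 1, 4, 3, 9, 4] sum 35, len 7
end 12: [6, 1, 4, 3, 9, 4, 10] sum 37, len 7
end 13: [4, 3, 9, 4, 10, 3] sum 33, len 6
end 14: [9, 4, 10, 3, 9] sum 35, len 5
end 15: [4, 10, 3, 9, 9] sum 35, len 5
Shortest qualifying length: 5.

5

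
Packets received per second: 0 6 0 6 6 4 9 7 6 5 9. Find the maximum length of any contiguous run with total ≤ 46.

add 0: [0] sum 0, len 1
add 6: [0, 6] sum 6, len 2
add 0: [0, 6, 0] sum 6, len 3
add 6: [0, 6, 0, 6] sum 12, len 4
add 6: [0, 6, 0, 6, 6] sum 18, len 5
add 4: [0, 6, 0, 6, 6, 4] sum 22, len 6
add 9: [0, 6, 0, 6, 6, 4, 9] sum 31, len 7
add 7: [0, 6, 0, 6, 6, 4, 9, 7] sum 38, len 8
add 6: [0, 6, 0, 6, 6, 4, 9, 7, 6] sum 44, len 9
add 5: [0, 6, 6, 4, 9, 7, 6, 5] sum 43, len 8
add 9: [6, 4, 9, 7, 6, 5, 9] sum 46, len 7
Longest length seen: 9.

9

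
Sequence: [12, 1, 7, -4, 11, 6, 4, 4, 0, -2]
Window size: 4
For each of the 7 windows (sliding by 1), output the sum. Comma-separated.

16, 15, 20, 17, 25, 14, 6

12 1 7 -4 → sum 16
1 7 -4 11 → sum 15
7 -4 11 6 → sum 20
-4 11 6 4 → sum 17
11 6 4 4 → sum 25
6 4 4 0 → sum 14
4 4 0 -2 → sum 6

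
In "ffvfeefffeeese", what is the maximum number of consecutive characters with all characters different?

3

add f: [f] len 1
add f (repeat f, move left end past it): [f] len 1
add v: [f, v] len 2
add f (repeat f, move left end past it): [v, f] len 2
add e: [v, f, e] len 3
add e (repeat e, move left end past it): [e] len 1
add f: [e, f] len 2
add f (repeat f, move left end past it): [f] len 1
add f (repeat f, move left end past it): [f] len 1
add e: [f, e] len 2
add e (repeat e, move left end past it): [e] len 1
add e (repeat e, move left end past it): [e] len 1
add s: [e, s] len 2
add e (repeat e, move left end past it): [s, e] len 2
Longest all-distinct length: 3.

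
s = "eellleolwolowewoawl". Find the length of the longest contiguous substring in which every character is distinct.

4

[e] len 1
[e] len 1
[e, l] len 2
[l] len 1
[l] len 1
[l, e] len 2
[l, e, o] len 3
[e, o, l] len 3
[e, o, l, w] len 4
[l, w, o] len 3
[w, o, l] len 3
[l, o] len 2
[l, o, w] len 3
[l, o, w, e] len 4
[e, w] len 2
[e, w, o] len 3
[e, w, o, a] len 4
[o, a, w] len 3
[o, a, w, l] len 4
Longest all-distinct length: 4.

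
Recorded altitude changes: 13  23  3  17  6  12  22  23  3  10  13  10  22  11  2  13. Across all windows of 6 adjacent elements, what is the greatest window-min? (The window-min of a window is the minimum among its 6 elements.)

[13, 23, 3, 17, 6, 12] → min 3
[23, 3, 17, 6, 12, 22] → min 3
[3, 17, 6, 12, 22, 23] → min 3
[17, 6, 12, 22, 23, 3] → min 3
[6, 12, 22, 23, 3, 10] → min 3
[12, 22, 23, 3, 10, 13] → min 3
[22, 23, 3, 10, 13, 10] → min 3
[23, 3, 10, 13, 10, 22] → min 3
[3, 10, 13, 10, 22, 11] → min 3
[10, 13, 10, 22, 11, 2] → min 2
[13, 10, 22, 11, 2, 13] → min 2
Greatest of these is 3.

3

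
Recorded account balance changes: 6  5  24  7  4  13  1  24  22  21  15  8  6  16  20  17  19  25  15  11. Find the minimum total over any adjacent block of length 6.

(6, 5, 24, 7, 4, 13) → sum 59
(5, 24, 7, 4, 13, 1) → sum 54
(24, 7, 4, 13, 1, 24) → sum 73
(7, 4, 13, 1, 24, 22) → sum 71
(4, 13, 1, 24, 22, 21) → sum 85
(13, 1, 24, 22, 21, 15) → sum 96
(1, 24, 22, 21, 15, 8) → sum 91
(24, 22, 21, 15, 8, 6) → sum 96
(22, 21, 15, 8, 6, 16) → sum 88
(21, 15, 8, 6, 16, 20) → sum 86
(15, 8, 6, 16, 20, 17) → sum 82
(8, 6, 16, 20, 17, 19) → sum 86
(6, 16, 20, 17, 19, 25) → sum 103
(16, 20, 17, 19, 25, 15) → sum 112
(20, 17, 19, 25, 15, 11) → sum 107
Minimum of these is 54.

54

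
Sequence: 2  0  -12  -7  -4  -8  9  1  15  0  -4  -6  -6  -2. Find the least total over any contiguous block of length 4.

[2, 0, -12, -7] → sum -17
[0, -12, -7, -4] → sum -23
[-12, -7, -4, -8] → sum -31
[-7, -4, -8, 9] → sum -10
[-4, -8, 9, 1] → sum -2
[-8, 9, 1, 15] → sum 17
[9, 1, 15, 0] → sum 25
[1, 15, 0, -4] → sum 12
[15, 0, -4, -6] → sum 5
[0, -4, -6, -6] → sum -16
[-4, -6, -6, -2] → sum -18
Least of these is -31.

-31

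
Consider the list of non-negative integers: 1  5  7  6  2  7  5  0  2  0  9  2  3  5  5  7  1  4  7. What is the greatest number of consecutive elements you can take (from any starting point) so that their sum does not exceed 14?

[1] sum 1 len 1
[1, 5] sum 6 len 2
[1, 5, 7] sum 13 len 3
[7, 6] sum 13 len 2
[6, 2] sum 8 len 2
[2, 7] sum 9 len 2
[2, 7, 5] sum 14 len 3
[2, 7, 5, 0] sum 14 len 4
[7, 5, 0, 2] sum 14 len 4
[7, 5, 0, 2, 0] sum 14 len 5
[0, 2, 0, 9] sum 11 len 4
[0, 2, 0, 9, 2] sum 13 len 5
[0, 9, 2, 3] sum 14 len 4
[2, 3, 5] sum 10 len 3
[3, 5, 5] sum 13 len 3
[5, 7] sum 12 len 2
[5, 7, 1] sum 13 len 3
[7, 1, 4] sum 12 len 3
[1, 4, 7] sum 12 len 3
Longest length seen: 5.

5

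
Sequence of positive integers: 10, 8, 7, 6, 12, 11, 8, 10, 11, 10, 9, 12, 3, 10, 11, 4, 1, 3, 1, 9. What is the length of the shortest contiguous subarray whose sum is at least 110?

add 10: running sum 10 < 110
add 8: running sum 18 < 110
add 7: running sum 25 < 110
add 6: running sum 31 < 110
add 12: running sum 43 < 110
add 11: running sum 54 < 110
add 8: running sum 62 < 110
add 10: running sum 72 < 110
add 11: running sum 83 < 110
add 10: running sum 93 < 110
add 9: running sum 102 < 110
add 12: shortest ending here [10, 8, 7, 6, 12, 11, 8, 10, 11, 10, 9, 12] sum 114, len 12
add 3: shortest ending here [10, 8, 7, 6, 12, 11, 8, 10, 11, 10, 9, 12, 3] sum 117, len 13
add 10: shortest ending here [8, 7, 6, 12, 11, 8, 10, 11, 10, 9, 12, 3, 10] sum 117, len 13
add 11: shortest ending here [6, 12, 11, 8, 10, 11, 10, 9, 12, 3, 10, 11] sum 113, len 12
add 4: shortest ending here [12, 11, 8, 10, 11, 10, 9, 12, 3, 10, 11, 4] sum 111, len 12
add 1: shortest ending here [12, 11, 8, 10, 11, 10, 9, 12, 3, 10, 11, 4, 1] sum 112, len 13
add 3: shortest ending here [12, 11, 8, 10, 11, 10, 9, 12, 3, 10, 11, 4, 1, 3] sum 115, len 14
add 1: shortest ending here [12, 11, 8, 10, 11, 10, 9, 12, 3, 10, 11, 4, 1, 3, 1] sum 116, len 15
add 9: shortest ending here [11, 8, 10, 11, 10, 9, 12, 3, 10, 11, 4, 1, 3, 1, 9] sum 113, len 15
Shortest qualifying length: 12.

12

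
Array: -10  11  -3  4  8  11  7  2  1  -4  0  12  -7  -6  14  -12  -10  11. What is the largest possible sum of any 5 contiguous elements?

[-10, 11, -3, 4, 8] → sum 10
[11, -3, 4, 8, 11] → sum 31
[-3, 4, 8, 11, 7] → sum 27
[4, 8, 11, 7, 2] → sum 32
[8, 11, 7, 2, 1] → sum 29
[11, 7, 2, 1, -4] → sum 17
[7, 2, 1, -4, 0] → sum 6
[2, 1, -4, 0, 12] → sum 11
[1, -4, 0, 12, -7] → sum 2
[-4, 0, 12, -7, -6] → sum -5
[0, 12, -7, -6, 14] → sum 13
[12, -7, -6, 14, -12] → sum 1
[-7, -6, 14, -12, -10] → sum -21
[-6, 14, -12, -10, 11] → sum -3
Largest of these is 32.

32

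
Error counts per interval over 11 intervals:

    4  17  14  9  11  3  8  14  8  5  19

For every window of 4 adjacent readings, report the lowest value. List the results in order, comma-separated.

4, 9, 3, 3, 3, 3, 5, 5

Sliding a size-4 window across the 11 values:
[4, 17, 14, 9] → min 4
[17, 14, 9, 11] → min 9
[14, 9, 11, 3] → min 3
[9, 11, 3, 8] → min 3
[11, 3, 8, 14] → min 3
[3, 8, 14, 8] → min 3
[8, 14, 8, 5] → min 5
[14, 8, 5, 19] → min 5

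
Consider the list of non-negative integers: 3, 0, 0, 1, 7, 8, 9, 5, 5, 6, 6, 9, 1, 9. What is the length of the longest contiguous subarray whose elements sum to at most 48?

[3] sum 3 len 1
[3, 0] sum 3 len 2
[3, 0, 0] sum 3 len 3
[3, 0, 0, 1] sum 4 len 4
[3, 0, 0, 1, 7] sum 11 len 5
[3, 0, 0, 1, 7, 8] sum 19 len 6
[3, 0, 0, 1, 7, 8, 9] sum 28 len 7
[3, 0, 0, 1, 7, 8, 9, 5] sum 33 len 8
[3, 0, 0, 1, 7, 8, 9, 5, 5] sum 38 len 9
[3, 0, 0, 1, 7, 8, 9, 5, 5, 6] sum 44 len 10
[0, 0, 1, 7, 8, 9, 5, 5, 6, 6] sum 47 len 10
[8, 9, 5, 5, 6, 6, 9] sum 48 len 7
[9, 5, 5, 6, 6, 9, 1] sum 41 len 7
[5, 5, 6, 6, 9, 1, 9] sum 41 len 7
Longest length seen: 10.

10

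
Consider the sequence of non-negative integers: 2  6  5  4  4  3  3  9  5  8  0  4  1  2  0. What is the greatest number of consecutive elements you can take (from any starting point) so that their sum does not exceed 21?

[2] sum 2 len 1
[2, 6] sum 8 len 2
[2, 6, 5] sum 13 len 3
[2, 6, 5, 4] sum 17 len 4
[2, 6, 5, 4, 4] sum 21 len 5
[5, 4, 4, 3] sum 16 len 4
[5, 4, 4, 3, 3] sum 19 len 5
[4, 3, 3, 9] sum 19 len 4
[3, 3, 9, 5] sum 20 len 4
[5, 8] sum 13 len 2
[5, 8, 0] sum 13 len 3
[5, 8, 0, 4] sum 17 len 4
[5, 8, 0, 4, 1] sum 18 len 5
[5, 8, 0, 4, 1, 2] sum 20 len 6
[5, 8, 0, 4, 1, 2, 0] sum 20 len 7
Longest length seen: 7.

7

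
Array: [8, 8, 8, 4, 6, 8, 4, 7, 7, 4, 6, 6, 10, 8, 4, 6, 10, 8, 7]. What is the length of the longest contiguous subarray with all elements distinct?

5

[8] len 1
[8] len 1
[8] len 1
[8, 4] len 2
[8, 4, 6] len 3
[4, 6, 8] len 3
[6, 8, 4] len 3
[6, 8, 4, 7] len 4
[7] len 1
[7, 4] len 2
[7, 4, 6] len 3
[6] len 1
[6, 10] len 2
[6, 10, 8] len 3
[6, 10, 8, 4] len 4
[10, 8, 4, 6] len 4
[8, 4, 6, 10] len 4
[4, 6, 10, 8] len 4
[4, 6, 10, 8, 7] len 5
Longest all-distinct length: 5.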